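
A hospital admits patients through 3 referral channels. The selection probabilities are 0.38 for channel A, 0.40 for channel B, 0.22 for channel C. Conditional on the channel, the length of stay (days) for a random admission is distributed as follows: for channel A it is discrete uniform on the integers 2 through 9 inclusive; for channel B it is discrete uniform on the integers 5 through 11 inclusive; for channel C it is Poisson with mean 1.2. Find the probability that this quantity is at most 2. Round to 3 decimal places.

0.241

Conditional on each channel, P(X ≤ 2): A: 0.125; B: 0; C: 0.879487.
By total probability, P(X ≤ 2) = 0.38·0.125 + 0.4·0 + 0.22·0.879487 = 0.240987.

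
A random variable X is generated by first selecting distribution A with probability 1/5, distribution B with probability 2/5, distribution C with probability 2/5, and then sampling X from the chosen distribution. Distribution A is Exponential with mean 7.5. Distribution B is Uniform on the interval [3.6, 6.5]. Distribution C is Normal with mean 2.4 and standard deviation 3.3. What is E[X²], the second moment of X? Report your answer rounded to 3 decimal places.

For each component E[X²] = Var + (mean)², giving A: 112.5; B: 26.2033; C: 16.65.
Overall E[X²] = 0.2·112.5 + 0.4·26.2033 + 0.4·16.65 = 39.6413.

39.641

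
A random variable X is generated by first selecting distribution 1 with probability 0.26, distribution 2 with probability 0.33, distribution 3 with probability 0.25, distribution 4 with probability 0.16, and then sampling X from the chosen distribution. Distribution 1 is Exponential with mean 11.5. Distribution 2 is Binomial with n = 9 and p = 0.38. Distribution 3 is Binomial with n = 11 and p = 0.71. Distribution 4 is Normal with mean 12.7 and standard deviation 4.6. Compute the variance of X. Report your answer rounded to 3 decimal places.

52.677

Per component, 1: μ=11.5, E[X²]=264.5; 2: μ=3.42, E[X²]=13.8168; 3: μ=7.81, E[X²]=63.261; 4: μ=12.7, E[X²]=182.45.
E[X] = 0.26·11.5 + 0.33·3.42 + 0.25·7.81 + 0.16·12.7 = 8.1031.
E[X²] = 0.26·264.5 + 0.33·13.8168 + 0.25·63.261 + 0.16·182.45 = 118.337.
Var(X) = E[X²] − (E[X])² = 118.337 − 65.6602 = 52.6766.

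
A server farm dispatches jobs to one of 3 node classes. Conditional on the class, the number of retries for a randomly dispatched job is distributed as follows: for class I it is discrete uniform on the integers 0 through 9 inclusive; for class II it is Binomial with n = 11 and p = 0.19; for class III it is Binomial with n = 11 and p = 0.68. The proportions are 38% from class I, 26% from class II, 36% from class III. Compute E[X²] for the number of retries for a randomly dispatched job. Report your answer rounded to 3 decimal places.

33.410

For each component E[X²] = Var + (mean)², giving I: 28.5; II: 6.061; III: 58.344.
Overall E[X²] = 0.38·28.5 + 0.26·6.061 + 0.36·58.344 = 33.4097.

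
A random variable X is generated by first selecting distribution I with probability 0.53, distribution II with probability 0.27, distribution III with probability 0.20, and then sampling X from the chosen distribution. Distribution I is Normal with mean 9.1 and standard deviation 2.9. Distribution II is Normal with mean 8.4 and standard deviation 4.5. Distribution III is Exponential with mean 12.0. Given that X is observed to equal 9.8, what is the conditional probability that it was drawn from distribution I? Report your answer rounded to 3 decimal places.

0.701

Likelihoods f(9.8 | ·): I: 0.133617; II: 0.0844656; III: 0.0368252.
Posterior ∝ prior × likelihood. Numerator for I: 0.53·0.133617 = 0.0708168.
Normalizing constant: 0.53·0.133617 + 0.27·0.0844656 + 0.2·0.0368252 = 0.100988.
P(I | observation) = 0.0708168 / 0.100988 = 0.701243.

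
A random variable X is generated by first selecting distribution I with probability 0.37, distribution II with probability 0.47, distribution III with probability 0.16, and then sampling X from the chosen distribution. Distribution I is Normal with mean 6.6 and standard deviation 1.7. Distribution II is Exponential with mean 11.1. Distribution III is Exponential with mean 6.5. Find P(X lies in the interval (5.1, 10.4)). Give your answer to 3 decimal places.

Conditional on each component, P(5.1 < X < 10.4): I: 0.798508; II: 0.239799; III: 0.254399.
By total probability, P(5.1 < X < 10.4) = 0.37·0.798508 + 0.47·0.239799 + 0.16·0.254399 = 0.448857.

0.449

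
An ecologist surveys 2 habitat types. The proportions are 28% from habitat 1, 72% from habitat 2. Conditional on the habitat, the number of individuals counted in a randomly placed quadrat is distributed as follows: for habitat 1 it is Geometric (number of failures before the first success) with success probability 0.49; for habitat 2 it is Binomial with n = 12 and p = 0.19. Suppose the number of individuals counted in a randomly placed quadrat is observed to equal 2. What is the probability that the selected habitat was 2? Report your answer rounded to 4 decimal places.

0.8539

Likelihoods P(X=2 | ·): 1: 0.127449; 2: 0.289669.
Posterior ∝ prior × likelihood. Numerator for 2: 0.72·0.289669 = 0.208561.
Normalizing constant: 0.28·0.127449 + 0.72·0.289669 = 0.244247.
P(2 | observation) = 0.208561 / 0.244247 = 0.853895.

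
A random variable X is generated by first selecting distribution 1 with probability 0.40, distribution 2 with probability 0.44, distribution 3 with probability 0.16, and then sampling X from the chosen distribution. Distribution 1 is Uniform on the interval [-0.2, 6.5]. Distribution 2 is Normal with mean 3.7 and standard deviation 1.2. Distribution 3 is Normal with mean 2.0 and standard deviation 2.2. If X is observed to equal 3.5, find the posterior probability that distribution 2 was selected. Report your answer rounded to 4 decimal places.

Likelihoods f(3.5 | ·): 1: 0.149254; 2: 0.327866; 3: 0.143728.
Posterior ∝ prior × likelihood. Numerator for 2: 0.44·0.327866 = 0.144261.
Normalizing constant: 0.4·0.149254 + 0.44·0.327866 + 0.16·0.143728 = 0.226959.
P(2 | observation) = 0.144261 / 0.226959 = 0.635626.

0.6356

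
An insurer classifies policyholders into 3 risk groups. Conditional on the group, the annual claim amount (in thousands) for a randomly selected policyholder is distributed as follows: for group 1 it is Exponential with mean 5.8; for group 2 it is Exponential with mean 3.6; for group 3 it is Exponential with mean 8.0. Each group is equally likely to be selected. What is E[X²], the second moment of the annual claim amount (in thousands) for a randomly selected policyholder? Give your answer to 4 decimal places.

73.7333

For each component E[X²] = Var + (mean)², giving 1: 67.28; 2: 25.92; 3: 128.
Overall E[X²] = 0.333333·67.28 + 0.333333·25.92 + 0.333333·128 = 73.7333.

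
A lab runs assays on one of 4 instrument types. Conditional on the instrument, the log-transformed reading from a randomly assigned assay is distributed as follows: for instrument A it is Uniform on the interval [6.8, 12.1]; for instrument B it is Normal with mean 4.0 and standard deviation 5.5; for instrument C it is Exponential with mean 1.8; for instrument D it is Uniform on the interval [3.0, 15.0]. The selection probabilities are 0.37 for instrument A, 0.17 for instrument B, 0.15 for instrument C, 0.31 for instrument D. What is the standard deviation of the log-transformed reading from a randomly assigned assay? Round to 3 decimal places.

Per component, A: μ=9.45, E[X²]=91.6433; B: μ=4, E[X²]=46.25; C: μ=1.8, E[X²]=6.48; D: μ=9, E[X²]=93.
E[X] = 0.37·9.45 + 0.17·4 + 0.15·1.8 + 0.31·9 = 7.2365.
E[X²] = 0.37·91.6433 + 0.17·46.25 + 0.15·6.48 + 0.31·93 = 71.5725.
Var(X) = E[X²] − (E[X])² = 71.5725 − 52.3669 = 19.2056.
SD(X) = √19.2056 = 4.38242.

4.382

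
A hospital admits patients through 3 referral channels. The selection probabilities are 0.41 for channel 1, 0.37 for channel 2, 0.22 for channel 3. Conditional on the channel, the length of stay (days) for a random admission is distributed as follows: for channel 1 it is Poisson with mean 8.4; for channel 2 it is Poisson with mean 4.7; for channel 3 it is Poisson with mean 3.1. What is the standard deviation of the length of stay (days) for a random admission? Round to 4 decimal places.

3.2686

Per component, 1: μ=8.4, E[X²]=78.96; 2: μ=4.7, E[X²]=26.79; 3: μ=3.1, E[X²]=12.71.
E[X] = 0.41·8.4 + 0.37·4.7 + 0.22·3.1 = 5.865.
E[X²] = 0.41·78.96 + 0.37·26.79 + 0.22·12.71 = 45.0821.
Var(X) = E[X²] − (E[X])² = 45.0821 − 34.3982 = 10.6839.
SD(X) = √10.6839 = 3.26862.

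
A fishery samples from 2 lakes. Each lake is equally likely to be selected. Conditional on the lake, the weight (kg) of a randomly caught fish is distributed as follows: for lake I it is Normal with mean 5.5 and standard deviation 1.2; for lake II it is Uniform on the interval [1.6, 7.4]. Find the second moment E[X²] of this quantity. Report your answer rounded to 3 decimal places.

27.372

For each component E[X²] = Var + (mean)², giving I: 31.69; II: 23.0533.
Overall E[X²] = 0.5·31.69 + 0.5·23.0533 = 27.3717.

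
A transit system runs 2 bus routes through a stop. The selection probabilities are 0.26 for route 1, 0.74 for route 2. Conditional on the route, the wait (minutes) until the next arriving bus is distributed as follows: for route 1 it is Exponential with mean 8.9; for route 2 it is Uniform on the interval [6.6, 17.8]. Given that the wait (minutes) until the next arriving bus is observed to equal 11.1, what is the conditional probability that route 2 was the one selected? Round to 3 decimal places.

Likelihoods f(11.1 | ·): 1: 0.0322821; 2: 0.0892857.
Posterior ∝ prior × likelihood. Numerator for 2: 0.74·0.0892857 = 0.0660714.
Normalizing constant: 0.26·0.0322821 + 0.74·0.0892857 = 0.0744648.
P(2 | observation) = 0.0660714 / 0.0744648 = 0.887284.

0.887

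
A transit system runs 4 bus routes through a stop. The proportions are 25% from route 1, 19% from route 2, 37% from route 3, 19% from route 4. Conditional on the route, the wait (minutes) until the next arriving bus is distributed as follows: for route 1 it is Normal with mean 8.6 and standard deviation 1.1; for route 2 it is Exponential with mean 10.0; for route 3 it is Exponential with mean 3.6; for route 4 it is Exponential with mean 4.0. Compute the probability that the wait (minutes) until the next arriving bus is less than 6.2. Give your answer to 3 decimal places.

Conditional on each route, P(X < 6.2): 1: 0.0145615; 2: 0.462056; 3: 0.821331; 4: 0.787752.
By total probability, P(X < 6.2) = 0.25·0.0145615 + 0.19·0.462056 + 0.37·0.821331 + 0.19·0.787752 = 0.544996.

0.545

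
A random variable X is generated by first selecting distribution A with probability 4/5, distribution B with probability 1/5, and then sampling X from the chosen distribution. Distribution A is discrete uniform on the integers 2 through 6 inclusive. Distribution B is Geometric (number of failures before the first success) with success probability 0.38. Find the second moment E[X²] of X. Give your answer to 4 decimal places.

For each component E[X²] = Var + (mean)², giving A: 18; B: 6.95568.
Overall E[X²] = 0.8·18 + 0.2·6.95568 = 15.7911.

15.7911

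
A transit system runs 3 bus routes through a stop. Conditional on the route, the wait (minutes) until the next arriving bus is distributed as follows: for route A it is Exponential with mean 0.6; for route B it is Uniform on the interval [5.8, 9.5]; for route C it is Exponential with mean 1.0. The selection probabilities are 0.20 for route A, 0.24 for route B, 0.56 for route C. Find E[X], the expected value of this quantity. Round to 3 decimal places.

2.516

Component means — A: 0.6; B: 7.65; C: 1.
E[X] = 0.2·0.6 + 0.24·7.65 + 0.56·1 = 2.516.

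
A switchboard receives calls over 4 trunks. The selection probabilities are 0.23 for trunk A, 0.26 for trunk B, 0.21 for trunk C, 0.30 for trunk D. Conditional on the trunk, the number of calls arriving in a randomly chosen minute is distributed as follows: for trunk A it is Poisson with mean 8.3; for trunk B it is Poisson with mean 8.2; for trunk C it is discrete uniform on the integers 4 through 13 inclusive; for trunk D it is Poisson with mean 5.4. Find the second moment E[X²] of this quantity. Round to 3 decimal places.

For each component E[X²] = Var + (mean)², giving A: 77.19; B: 75.44; C: 80.5; D: 34.56.
Overall E[X²] = 0.23·77.19 + 0.26·75.44 + 0.21·80.5 + 0.3·34.56 = 64.6411.

64.641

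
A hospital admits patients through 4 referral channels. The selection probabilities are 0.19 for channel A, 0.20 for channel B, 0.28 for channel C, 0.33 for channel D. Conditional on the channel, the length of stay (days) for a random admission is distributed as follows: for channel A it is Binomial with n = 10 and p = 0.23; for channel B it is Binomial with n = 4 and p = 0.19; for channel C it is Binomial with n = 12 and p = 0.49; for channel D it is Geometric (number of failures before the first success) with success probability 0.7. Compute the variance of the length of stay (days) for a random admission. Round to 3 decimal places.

Per component, A: μ=2.3, E[X²]=7.061; B: μ=0.76, E[X²]=1.1932; C: μ=5.88, E[X²]=37.5732; D: μ=0.428571, E[X²]=0.795918.
E[X] = 0.19·2.3 + 0.2·0.76 + 0.28·5.88 + 0.33·0.428571 = 2.37683.
E[X²] = 0.19·7.061 + 0.2·1.1932 + 0.28·37.5732 + 0.33·0.795918 = 12.3634.
Var(X) = E[X²] − (E[X])² = 12.3634 − 5.64931 = 6.71407.

6.714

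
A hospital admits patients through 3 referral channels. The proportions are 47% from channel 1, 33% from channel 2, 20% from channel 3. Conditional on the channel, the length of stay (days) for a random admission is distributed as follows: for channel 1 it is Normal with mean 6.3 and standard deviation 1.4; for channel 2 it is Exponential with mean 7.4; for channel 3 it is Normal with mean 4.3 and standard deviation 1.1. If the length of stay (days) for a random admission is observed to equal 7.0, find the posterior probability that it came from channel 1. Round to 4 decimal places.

Likelihoods f(7.0 | ·): 1: 0.251475; 2: 0.0524746; 3: 0.0178341.
Posterior ∝ prior × likelihood. Numerator for 1: 0.47·0.251475 = 0.118193.
Normalizing constant: 0.47·0.251475 + 0.33·0.0524746 + 0.2·0.0178341 = 0.139077.
P(1 | observation) = 0.118193 / 0.139077 = 0.849842.

0.8498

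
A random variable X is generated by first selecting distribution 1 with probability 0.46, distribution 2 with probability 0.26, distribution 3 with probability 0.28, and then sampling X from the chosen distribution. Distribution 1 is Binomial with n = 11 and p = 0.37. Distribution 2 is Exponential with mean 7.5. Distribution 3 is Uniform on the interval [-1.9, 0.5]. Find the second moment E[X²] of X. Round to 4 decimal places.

38.3209

For each component E[X²] = Var + (mean)², giving 1: 19.129; 2: 112.5; 3: 0.97.
Overall E[X²] = 0.46·19.129 + 0.26·112.5 + 0.28·0.97 = 38.3209.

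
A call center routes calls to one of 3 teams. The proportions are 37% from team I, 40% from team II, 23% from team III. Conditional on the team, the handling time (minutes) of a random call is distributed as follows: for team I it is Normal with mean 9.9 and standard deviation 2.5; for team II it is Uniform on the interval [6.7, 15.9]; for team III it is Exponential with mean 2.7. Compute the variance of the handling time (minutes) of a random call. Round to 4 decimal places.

Per component, I: μ=9.9, E[X²]=104.26; II: μ=11.3, E[X²]=134.743; III: μ=2.7, E[X²]=14.58.
E[X] = 0.37·9.9 + 0.4·11.3 + 0.23·2.7 = 8.804.
E[X²] = 0.37·104.26 + 0.4·134.743 + 0.23·14.58 = 95.8269.
Var(X) = E[X²] − (E[X])² = 95.8269 − 77.5104 = 18.3165.

18.3165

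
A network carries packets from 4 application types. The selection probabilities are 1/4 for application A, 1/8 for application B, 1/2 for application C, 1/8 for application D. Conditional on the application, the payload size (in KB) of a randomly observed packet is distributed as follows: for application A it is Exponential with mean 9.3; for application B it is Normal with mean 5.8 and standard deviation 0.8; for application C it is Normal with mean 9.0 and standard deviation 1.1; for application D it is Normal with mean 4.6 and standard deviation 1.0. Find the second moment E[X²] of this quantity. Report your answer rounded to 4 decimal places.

For each component E[X²] = Var + (mean)², giving A: 172.98; B: 34.28; C: 82.21; D: 22.16.
Overall E[X²] = 0.25·172.98 + 0.125·34.28 + 0.5·82.21 + 0.125·22.16 = 91.405.

91.4050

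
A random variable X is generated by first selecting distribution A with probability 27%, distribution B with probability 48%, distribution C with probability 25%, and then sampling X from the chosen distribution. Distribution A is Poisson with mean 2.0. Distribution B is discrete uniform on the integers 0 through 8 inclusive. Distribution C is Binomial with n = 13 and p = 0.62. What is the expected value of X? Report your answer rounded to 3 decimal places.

4.475

Component means — A: 2; B: 4; C: 8.06.
E[X] = 0.27·2 + 0.48·4 + 0.25·8.06 = 4.475.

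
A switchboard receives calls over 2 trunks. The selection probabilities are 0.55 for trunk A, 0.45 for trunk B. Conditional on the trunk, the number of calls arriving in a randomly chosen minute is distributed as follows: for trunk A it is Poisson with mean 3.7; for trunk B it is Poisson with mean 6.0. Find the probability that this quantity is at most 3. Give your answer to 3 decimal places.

Conditional on each trunk, P(X ≤ 3): A: 0.494153; B: 0.151204.
By total probability, P(X ≤ 3) = 0.55·0.494153 + 0.45·0.151204 = 0.339826.

0.340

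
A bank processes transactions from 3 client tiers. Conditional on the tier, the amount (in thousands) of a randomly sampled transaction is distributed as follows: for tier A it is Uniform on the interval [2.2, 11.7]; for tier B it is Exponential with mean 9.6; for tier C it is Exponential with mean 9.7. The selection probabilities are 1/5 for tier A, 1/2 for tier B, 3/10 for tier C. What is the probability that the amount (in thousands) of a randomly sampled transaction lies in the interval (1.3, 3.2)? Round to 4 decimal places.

0.1461

Conditional on each tier, P(1.3 < X < 3.2): A: 0.105263; B: 0.156821; C: 0.155574.
By total probability, P(1.3 < X < 3.2) = 0.2·0.105263 + 0.5·0.156821 + 0.3·0.155574 = 0.146135.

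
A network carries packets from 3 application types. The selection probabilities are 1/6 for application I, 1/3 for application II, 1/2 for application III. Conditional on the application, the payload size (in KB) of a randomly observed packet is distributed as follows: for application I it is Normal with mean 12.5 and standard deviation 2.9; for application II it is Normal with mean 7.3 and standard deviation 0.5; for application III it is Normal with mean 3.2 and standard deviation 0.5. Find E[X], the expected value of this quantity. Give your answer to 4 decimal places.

6.1167

Component means — I: 12.5; II: 7.3; III: 3.2.
E[X] = 0.166667·12.5 + 0.333333·7.3 + 0.5·3.2 = 6.11667.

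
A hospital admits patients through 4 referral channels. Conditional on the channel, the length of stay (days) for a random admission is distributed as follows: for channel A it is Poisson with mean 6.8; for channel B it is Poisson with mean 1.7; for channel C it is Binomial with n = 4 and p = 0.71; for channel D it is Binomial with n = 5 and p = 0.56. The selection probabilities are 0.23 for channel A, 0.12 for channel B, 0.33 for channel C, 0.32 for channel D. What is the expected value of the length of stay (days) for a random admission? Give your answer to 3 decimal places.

3.601

Component means — A: 6.8; B: 1.7; C: 2.84; D: 2.8.
E[X] = 0.23·6.8 + 0.12·1.7 + 0.33·2.84 + 0.32·2.8 = 3.6012.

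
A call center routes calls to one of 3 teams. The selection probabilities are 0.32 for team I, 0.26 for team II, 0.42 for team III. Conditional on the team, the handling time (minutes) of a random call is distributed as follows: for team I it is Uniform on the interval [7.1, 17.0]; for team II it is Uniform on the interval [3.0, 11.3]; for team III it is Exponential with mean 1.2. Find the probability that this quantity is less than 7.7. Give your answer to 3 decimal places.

0.586

Conditional on each team, P(X < 7.7): I: 0.0606061; II: 0.566265; III: 0.998366.
By total probability, P(X < 7.7) = 0.32·0.0606061 + 0.26·0.566265 + 0.42·0.998366 = 0.585937.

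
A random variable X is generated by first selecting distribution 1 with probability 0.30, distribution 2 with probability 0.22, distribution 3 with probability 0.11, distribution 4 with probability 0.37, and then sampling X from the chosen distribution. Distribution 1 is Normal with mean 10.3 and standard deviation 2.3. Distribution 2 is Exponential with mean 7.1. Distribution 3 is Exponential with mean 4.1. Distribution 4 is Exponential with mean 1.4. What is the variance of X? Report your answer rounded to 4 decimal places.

29.1474

Per component, 1: μ=10.3, E[X²]=111.38; 2: μ=7.1, E[X²]=100.82; 3: μ=4.1, E[X²]=33.62; 4: μ=1.4, E[X²]=3.92.
E[X] = 0.3·10.3 + 0.22·7.1 + 0.11·4.1 + 0.37·1.4 = 5.621.
E[X²] = 0.3·111.38 + 0.22·100.82 + 0.11·33.62 + 0.37·3.92 = 60.743.
Var(X) = E[X²] − (E[X])² = 60.743 − 31.5956 = 29.1474.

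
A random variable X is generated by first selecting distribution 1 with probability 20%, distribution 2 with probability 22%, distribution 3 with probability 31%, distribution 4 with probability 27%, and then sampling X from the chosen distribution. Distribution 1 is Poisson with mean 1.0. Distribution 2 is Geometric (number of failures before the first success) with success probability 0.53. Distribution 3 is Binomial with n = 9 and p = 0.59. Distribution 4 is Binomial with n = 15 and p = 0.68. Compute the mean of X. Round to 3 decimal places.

Component means — 1: 1; 2: 0.886792; 3: 5.31; 4: 10.2.
E[X] = 0.2·1 + 0.22·0.886792 + 0.31·5.31 + 0.27·10.2 = 4.79519.

4.795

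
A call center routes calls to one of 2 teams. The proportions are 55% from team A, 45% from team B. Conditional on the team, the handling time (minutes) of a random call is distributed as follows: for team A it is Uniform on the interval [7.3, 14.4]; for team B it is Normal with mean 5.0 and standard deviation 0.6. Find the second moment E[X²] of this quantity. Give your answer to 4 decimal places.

78.4698

For each component E[X²] = Var + (mean)², giving A: 121.923; B: 25.36.
Overall E[X²] = 0.55·121.923 + 0.45·25.36 = 78.4698.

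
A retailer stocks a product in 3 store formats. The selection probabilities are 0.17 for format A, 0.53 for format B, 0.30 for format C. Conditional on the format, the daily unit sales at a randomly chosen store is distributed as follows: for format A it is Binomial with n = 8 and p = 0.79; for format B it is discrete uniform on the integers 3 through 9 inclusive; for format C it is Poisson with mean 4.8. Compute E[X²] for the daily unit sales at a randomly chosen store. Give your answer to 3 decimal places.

For each component E[X²] = Var + (mean)², giving A: 41.2696; B: 40; C: 27.84.
Overall E[X²] = 0.17·41.2696 + 0.53·40 + 0.3·27.84 = 36.5678.

36.568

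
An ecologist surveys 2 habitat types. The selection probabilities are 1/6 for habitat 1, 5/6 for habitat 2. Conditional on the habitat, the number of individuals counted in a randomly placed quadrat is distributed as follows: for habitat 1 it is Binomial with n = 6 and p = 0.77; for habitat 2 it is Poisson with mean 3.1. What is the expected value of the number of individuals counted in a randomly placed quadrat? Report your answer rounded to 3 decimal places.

Component means — 1: 4.62; 2: 3.1.
E[X] = 0.166667·4.62 + 0.833333·3.1 = 3.35333.

3.353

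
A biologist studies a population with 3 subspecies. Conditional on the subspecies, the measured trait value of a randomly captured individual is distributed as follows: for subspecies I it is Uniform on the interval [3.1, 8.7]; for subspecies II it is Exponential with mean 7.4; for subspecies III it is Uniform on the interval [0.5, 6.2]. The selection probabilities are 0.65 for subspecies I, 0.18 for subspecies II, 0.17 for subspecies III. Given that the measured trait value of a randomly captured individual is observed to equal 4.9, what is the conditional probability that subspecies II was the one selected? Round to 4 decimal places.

0.0792

Likelihoods f(4.9 | ·): I: 0.178571; II: 0.0696939; III: 0.175439.
Posterior ∝ prior × likelihood. Numerator for II: 0.18·0.0696939 = 0.0125449.
Normalizing constant: 0.65·0.178571 + 0.18·0.0696939 + 0.17·0.175439 = 0.158441.
P(II | observation) = 0.0125449 / 0.158441 = 0.0791772.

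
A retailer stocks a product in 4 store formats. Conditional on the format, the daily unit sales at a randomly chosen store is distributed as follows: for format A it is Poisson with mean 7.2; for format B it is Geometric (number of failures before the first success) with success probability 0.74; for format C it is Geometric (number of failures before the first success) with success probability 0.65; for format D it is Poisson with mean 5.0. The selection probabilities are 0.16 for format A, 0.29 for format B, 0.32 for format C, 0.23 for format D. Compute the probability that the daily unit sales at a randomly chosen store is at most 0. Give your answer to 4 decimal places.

Conditional on each format, P(X ≤ 0): A: 0.000746586; B: 0.74; C: 0.65; D: 0.00673795.
By total probability, P(X ≤ 0) = 0.16·0.000746586 + 0.29·0.74 + 0.32·0.65 + 0.23·0.00673795 = 0.424269.

0.4243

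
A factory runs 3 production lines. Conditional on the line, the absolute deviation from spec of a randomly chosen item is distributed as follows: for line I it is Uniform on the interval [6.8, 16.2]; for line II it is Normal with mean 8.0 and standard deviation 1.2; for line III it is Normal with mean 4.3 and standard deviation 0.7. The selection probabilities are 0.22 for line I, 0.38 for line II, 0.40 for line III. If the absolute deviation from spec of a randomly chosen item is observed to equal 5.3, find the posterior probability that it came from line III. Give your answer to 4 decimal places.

Likelihoods f(5.3 | ·): I: 0; II: 0.0264497; III: 0.205426.
Posterior ∝ prior × likelihood. Numerator for III: 0.4·0.205426 = 0.0821702.
Normalizing constant: 0.22·0 + 0.38·0.0264497 + 0.4·0.205426 = 0.0922211.
P(III | observation) = 0.0821702 / 0.0922211 = 0.891013.

0.8910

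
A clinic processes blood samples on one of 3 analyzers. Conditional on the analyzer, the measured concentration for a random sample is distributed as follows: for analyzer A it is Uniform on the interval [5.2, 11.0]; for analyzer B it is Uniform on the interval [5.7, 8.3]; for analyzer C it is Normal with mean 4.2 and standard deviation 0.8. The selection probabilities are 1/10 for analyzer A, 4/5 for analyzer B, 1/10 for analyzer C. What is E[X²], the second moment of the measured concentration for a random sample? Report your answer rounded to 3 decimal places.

48.320

For each component E[X²] = Var + (mean)², giving A: 68.4133; B: 49.5633; C: 18.28.
Overall E[X²] = 0.1·68.4133 + 0.8·49.5633 + 0.1·18.28 = 48.32.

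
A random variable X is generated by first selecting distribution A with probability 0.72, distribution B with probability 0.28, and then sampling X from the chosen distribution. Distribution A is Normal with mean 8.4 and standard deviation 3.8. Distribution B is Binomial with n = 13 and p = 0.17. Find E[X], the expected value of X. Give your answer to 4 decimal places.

Component means — A: 8.4; B: 2.21.
E[X] = 0.72·8.4 + 0.28·2.21 = 6.6668.

6.6668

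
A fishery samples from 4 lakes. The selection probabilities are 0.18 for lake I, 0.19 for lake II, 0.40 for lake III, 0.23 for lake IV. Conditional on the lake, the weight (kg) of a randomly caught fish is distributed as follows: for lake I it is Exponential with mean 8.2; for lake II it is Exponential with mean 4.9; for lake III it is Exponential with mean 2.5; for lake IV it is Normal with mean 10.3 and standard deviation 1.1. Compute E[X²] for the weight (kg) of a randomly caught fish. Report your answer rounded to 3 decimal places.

For each component E[X²] = Var + (mean)², giving I: 134.48; II: 48.02; III: 12.5; IV: 107.3.
Overall E[X²] = 0.18·134.48 + 0.19·48.02 + 0.4·12.5 + 0.23·107.3 = 63.0092.

63.009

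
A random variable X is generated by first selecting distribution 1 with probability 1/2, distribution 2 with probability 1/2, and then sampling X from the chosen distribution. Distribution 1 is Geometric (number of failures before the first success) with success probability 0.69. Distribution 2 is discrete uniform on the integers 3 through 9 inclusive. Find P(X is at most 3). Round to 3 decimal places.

0.567

Conditional on each component, P(X ≤ 3): 1: 0.990765; 2: 0.142857.
By total probability, P(X ≤ 3) = 0.5·0.990765 + 0.5·0.142857 = 0.566811.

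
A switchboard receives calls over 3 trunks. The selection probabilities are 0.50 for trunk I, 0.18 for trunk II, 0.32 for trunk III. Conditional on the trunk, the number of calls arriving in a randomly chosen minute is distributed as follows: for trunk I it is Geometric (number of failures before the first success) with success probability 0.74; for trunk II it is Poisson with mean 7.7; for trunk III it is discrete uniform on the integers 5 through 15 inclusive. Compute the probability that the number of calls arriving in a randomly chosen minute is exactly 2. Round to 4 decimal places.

0.0274

Conditional on each trunk, P(X = 2): I: 0.050024; II: 0.0134241; III: 0.
By total probability, P(X = 2) = 0.5·0.050024 + 0.18·0.0134241 + 0.32·0 = 0.0274283.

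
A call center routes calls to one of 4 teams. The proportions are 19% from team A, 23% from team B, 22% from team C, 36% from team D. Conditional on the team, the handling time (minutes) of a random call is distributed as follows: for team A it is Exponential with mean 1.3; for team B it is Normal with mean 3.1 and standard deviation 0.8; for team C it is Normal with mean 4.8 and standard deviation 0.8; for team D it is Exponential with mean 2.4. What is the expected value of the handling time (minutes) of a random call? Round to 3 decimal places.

Component means — A: 1.3; B: 3.1; C: 4.8; D: 2.4.
E[X] = 0.19·1.3 + 0.23·3.1 + 0.22·4.8 + 0.36·2.4 = 2.88.

2.880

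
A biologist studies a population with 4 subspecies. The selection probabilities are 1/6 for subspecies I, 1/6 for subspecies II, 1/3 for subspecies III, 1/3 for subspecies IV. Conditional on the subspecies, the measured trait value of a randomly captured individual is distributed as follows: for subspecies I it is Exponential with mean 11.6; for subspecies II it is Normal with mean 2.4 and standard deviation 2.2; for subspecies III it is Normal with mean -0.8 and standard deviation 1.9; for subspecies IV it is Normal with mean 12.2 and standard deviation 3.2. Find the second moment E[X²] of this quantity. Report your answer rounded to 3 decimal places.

For each component E[X²] = Var + (mean)², giving I: 269.12; II: 10.6; III: 4.25; IV: 159.08.
Overall E[X²] = 0.166667·269.12 + 0.166667·10.6 + 0.333333·4.25 + 0.333333·159.08 = 101.063.

101.063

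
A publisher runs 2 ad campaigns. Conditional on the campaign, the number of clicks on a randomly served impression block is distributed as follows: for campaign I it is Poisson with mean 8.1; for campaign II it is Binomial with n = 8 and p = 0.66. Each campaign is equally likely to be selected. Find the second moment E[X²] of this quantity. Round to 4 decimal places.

51.6918

For each component E[X²] = Var + (mean)², giving I: 73.71; II: 29.6736.
Overall E[X²] = 0.5·73.71 + 0.5·29.6736 = 51.6918.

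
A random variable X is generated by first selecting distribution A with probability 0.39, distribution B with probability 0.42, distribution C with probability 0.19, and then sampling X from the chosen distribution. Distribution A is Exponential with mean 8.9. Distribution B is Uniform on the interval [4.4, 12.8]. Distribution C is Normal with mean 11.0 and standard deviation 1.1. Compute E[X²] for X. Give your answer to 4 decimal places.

For each component E[X²] = Var + (mean)², giving A: 158.42; B: 79.84; C: 122.21.
Overall E[X²] = 0.39·158.42 + 0.42·79.84 + 0.19·122.21 = 118.537.

118.5365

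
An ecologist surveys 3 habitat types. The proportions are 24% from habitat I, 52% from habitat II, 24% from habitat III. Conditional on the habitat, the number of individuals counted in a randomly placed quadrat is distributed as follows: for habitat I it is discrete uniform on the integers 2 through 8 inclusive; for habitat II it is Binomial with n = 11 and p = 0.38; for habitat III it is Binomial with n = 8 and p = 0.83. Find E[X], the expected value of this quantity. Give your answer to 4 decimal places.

Component means — I: 5; II: 4.18; III: 6.64.
E[X] = 0.24·5 + 0.52·4.18 + 0.24·6.64 = 4.9672.

4.9672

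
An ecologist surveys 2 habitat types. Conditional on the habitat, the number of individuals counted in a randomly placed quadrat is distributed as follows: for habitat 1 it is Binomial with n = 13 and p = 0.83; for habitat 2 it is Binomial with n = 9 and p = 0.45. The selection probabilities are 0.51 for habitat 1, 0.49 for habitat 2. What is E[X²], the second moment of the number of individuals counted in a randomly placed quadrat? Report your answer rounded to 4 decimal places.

69.4405

For each component E[X²] = Var + (mean)², giving 1: 118.258; 2: 18.63.
Overall E[X²] = 0.51·118.258 + 0.49·18.63 = 69.4405.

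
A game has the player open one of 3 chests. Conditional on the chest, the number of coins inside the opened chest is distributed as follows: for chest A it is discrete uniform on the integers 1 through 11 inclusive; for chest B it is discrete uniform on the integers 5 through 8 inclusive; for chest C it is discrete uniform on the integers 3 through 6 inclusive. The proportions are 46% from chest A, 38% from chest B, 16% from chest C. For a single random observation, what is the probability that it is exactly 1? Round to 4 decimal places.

Conditional on each chest, P(X = 1): A: 0.0909091; B: 0; C: 0.
By total probability, P(X = 1) = 0.46·0.0909091 + 0.38·0 + 0.16·0 = 0.0418182.

0.0418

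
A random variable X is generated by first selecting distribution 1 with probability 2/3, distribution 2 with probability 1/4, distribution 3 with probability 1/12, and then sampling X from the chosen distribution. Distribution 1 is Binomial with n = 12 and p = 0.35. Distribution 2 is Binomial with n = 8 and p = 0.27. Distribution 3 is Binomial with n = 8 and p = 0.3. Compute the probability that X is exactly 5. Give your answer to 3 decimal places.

0.148

Conditional on each component, P(X = 5): 1: 0.20392; 2: 0.031259; 3: 0.0466754.
By total probability, P(X = 5) = 0.666667·0.20392 + 0.25·0.031259 + 0.0833333·0.0466754 = 0.147651.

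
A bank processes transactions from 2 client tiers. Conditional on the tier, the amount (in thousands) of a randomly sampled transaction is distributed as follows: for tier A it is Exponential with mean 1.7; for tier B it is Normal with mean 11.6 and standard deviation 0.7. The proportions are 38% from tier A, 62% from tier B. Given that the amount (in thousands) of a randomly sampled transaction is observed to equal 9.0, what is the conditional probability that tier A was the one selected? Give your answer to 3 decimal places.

Likelihoods f(9.0 | ·): A: 0.00295355; B: 0.000575528.
Posterior ∝ prior × likelihood. Numerator for A: 0.38·0.00295355 = 0.00112235.
Normalizing constant: 0.38·0.00295355 + 0.62·0.000575528 = 0.00147918.
P(A | observation) = 0.00112235 / 0.00147918 = 0.758766.

0.759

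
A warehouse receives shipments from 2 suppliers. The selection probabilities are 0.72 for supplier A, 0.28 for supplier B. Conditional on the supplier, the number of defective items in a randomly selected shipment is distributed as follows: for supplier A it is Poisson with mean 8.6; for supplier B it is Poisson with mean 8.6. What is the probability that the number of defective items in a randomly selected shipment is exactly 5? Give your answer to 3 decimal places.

0.072

Conditional on each supplier, P(X = 5): A: 0.0721736; B: 0.0721736.
By total probability, P(X = 5) = 0.72·0.0721736 + 0.28·0.0721736 = 0.0721736.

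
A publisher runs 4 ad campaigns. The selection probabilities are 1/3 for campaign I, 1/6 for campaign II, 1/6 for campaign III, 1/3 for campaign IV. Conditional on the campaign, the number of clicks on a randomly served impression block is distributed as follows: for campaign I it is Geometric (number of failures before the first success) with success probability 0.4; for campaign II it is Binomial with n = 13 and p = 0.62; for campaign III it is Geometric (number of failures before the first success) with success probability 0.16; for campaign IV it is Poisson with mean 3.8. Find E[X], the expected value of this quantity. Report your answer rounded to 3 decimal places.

Component means — I: 1.5; II: 8.06; III: 5.25; IV: 3.8.
E[X] = 0.333333·1.5 + 0.166667·8.06 + 0.166667·5.25 + 0.333333·3.8 = 3.985.

3.985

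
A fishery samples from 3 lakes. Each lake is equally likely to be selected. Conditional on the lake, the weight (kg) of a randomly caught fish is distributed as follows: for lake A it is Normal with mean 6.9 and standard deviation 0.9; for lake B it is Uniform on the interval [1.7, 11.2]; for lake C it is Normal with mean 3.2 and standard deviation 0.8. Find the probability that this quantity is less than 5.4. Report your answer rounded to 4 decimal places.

Conditional on each lake, P(X < 5.4): A: 0.0477904; B: 0.389474; C: 0.99702.
By total probability, P(X < 5.4) = 0.333333·0.0477904 + 0.333333·0.389474 + 0.333333·0.99702 = 0.478095.

0.4781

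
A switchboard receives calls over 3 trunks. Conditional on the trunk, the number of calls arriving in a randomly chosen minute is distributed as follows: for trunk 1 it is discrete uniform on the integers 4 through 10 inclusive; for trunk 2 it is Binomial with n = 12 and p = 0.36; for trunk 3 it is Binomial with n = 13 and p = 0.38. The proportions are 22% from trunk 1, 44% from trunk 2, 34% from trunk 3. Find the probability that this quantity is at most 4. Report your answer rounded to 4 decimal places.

Conditional on each trunk, P(X ≤ 4): 1: 0.142857; 2: 0.554141; 3: 0.410083.
By total probability, P(X ≤ 4) = 0.22·0.142857 + 0.44·0.554141 + 0.34·0.410083 = 0.414679.

0.4147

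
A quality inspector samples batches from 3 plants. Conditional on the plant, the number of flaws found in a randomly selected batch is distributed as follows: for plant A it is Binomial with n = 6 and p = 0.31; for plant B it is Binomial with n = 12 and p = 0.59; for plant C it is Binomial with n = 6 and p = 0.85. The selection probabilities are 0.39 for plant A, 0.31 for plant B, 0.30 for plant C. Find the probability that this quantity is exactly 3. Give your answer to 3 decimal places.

Conditional on each plant, P(X = 3): A: 0.195732; B: 0.0147922; C: 0.0414534.
By total probability, P(X = 3) = 0.39·0.195732 + 0.31·0.0147922 + 0.3·0.0414534 = 0.0933572.

0.093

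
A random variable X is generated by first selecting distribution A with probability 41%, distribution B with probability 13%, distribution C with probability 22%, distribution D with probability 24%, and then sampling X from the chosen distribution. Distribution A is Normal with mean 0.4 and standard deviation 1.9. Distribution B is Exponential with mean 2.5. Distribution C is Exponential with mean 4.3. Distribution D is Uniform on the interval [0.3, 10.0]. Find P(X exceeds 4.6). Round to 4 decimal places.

0.2353

Conditional on each component, P(X > 4.6): A: 0.0135343; B: 0.158817; C: 0.343088; D: 0.556701.
By total probability, P(X > 4.6) = 0.41·0.0135343 + 0.13·0.158817 + 0.22·0.343088 + 0.24·0.556701 = 0.235283.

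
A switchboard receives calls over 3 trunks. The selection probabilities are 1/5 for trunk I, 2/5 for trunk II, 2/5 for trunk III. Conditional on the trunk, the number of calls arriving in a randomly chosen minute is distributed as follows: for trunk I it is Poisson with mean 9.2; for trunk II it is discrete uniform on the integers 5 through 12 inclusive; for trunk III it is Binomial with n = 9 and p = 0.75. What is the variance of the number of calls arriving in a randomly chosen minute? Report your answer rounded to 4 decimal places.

5.6244

Per component, I: μ=9.2, E[X²]=93.84; II: μ=8.5, E[X²]=77.5; III: μ=6.75, E[X²]=47.25.
E[X] = 0.2·9.2 + 0.4·8.5 + 0.4·6.75 = 7.94.
E[X²] = 0.2·93.84 + 0.4·77.5 + 0.4·47.25 = 68.668.
Var(X) = E[X²] − (E[X])² = 68.668 − 63.0436 = 5.6244.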